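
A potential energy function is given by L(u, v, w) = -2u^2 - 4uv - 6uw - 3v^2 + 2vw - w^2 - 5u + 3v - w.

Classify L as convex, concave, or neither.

L is quadratic, so its Hessian is the constant matrix H = [[-4, -4, -6], [-4, -6, 2], [-6, 2, -2]].
Leading principal minors: -4, 8, 312.
Neither pattern holds ⇒ H is indefinite ⇒ neither convex nor concave.

neither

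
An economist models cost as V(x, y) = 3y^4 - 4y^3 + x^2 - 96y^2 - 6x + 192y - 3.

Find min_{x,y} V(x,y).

V(x,y) separates as P(x) + Q(y) − 3, so its minimum is min P + min Q − 3.
P'(x) = 2x - 6 vanishes at x ∈ {3}; Q'(y) = 12(y - 4)(y - 1)(y + 4) vanishes at y ∈ {-4, 1, 4}.
Local minima of P (where P''>0): P(3)=-9. Local minima of Q: Q(-4)=-1280, Q(4)=-256.
So the global minimum of V is P(3) + Q(-4) − 3 = -9 − 1280 − 3 = -1292, attained at (3, -4).

-1292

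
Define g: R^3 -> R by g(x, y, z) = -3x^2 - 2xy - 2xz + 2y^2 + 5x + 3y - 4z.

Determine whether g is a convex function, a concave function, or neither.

g is quadratic, so its Hessian is the constant matrix H = [[-6, -2, -2], [-2, 4, 0], [-2, 0, 0]].
Leading principal minors: -6, -28, -16.
Neither pattern holds ⇒ H is indefinite ⇒ neither convex nor concave.

neither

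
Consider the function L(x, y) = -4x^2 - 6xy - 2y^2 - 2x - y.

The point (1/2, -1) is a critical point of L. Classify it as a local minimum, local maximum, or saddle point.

saddle point

The Hessian of L is constant: H = [[-8, -6], [-6, -4]].
det(H) = (-8)·(-4) − (-6)² = -4.
Since det(H) < 0, H is indefinite and the critical point is a saddle point.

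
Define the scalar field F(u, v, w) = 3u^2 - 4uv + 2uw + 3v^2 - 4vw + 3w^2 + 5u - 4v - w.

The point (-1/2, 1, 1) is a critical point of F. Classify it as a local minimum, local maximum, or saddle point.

local minimum

The Hessian is constant: H = [[6, -4, 2], [-4, 6, -4], [2, -4, 6]].
Leading principal minors: Δ₁ = 6, Δ₂ = 20, Δ₃ = 64.
All leading minors are positive, so H is positive definite: a local minimum.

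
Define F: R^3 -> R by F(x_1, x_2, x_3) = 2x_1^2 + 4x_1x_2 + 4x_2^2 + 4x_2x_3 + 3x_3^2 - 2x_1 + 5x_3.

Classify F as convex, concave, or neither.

convex

F is quadratic, so its Hessian is the constant matrix H = [[4, 4, 0], [4, 8, 4], [0, 4, 6]].
Leading principal minors: 4, 16, 32.
All positive ⇒ H ≻ 0 ⇒ convex.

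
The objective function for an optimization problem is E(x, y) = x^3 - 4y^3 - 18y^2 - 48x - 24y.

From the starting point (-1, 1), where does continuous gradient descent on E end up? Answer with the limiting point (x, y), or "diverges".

E is separable, so gradient descent decouples: x follows -∂E/∂x, y follows -∂E/∂y.
∂E/∂x = 3(x - 4)(x + 4); at x=-1 this is -45, so x increases.
∂E/∂y = -12(y + 1)(y + 2); at y=1 this is -72, so y increases.
The y-coordinate has no critical point in that direction and runs off to infinity.

diverges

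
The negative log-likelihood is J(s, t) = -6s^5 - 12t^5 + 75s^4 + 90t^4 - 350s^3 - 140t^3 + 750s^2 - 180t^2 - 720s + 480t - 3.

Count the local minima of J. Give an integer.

4

J separates as a function of s plus a function of t, so ∇J=0 decouples.
∂J/∂s = -30(s - 4)(s - 3)(s - 2)(s - 1) = 0 at s ∈ {1, 2, 3, 4}; ∂J/∂t = -60(t - 4)(t - 2)(t - 1)(t + 1) = 0 at t ∈ {-1, 1, 2, 4}.
The Hessian is diagonal: diag(J_ss, J_tt). Second derivatives: J_ss(1)=180, J_ss(2)=-60, J_ss(3)=60, J_ss(4)=-180; J_tt(-1)=1800, J_tt(1)=-360, J_tt(2)=360, J_tt(4)=-1800.
Local minima occur where both diagonal entries positive: (1, -1), (1, 2), (3, -1), (3, 2). Count: 4.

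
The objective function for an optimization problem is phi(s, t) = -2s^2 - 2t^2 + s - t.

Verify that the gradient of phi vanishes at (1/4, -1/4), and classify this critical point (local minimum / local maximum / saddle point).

∇phi = (-4s + 1, -4t - 1); substituting (1/4, -1/4) gives ∇phi = (0, 0), so (1/4, -1/4) is indeed a critical point.
The Hessian of phi is constant: H = [[-4, 0], [0, -4]].
det(H) = (-4)·(-4) − 0² = 16.
det(H) > 0 and tr(H) = -8 < 0, so H is negative definite and the point is a local maximum.

local maximum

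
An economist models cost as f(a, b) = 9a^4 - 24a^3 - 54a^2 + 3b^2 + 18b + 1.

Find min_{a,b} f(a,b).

-431

f(a,b) separates as P(a) + Q(b) + 1, so its minimum is min P + min Q + 1.
P'(a) = 36a(a - 3)(a + 1) vanishes at a ∈ {-1, 0, 3}; Q'(b) = 6b + 18 vanishes at b ∈ {-3}.
Local minima of P (where P''>0): P(-1)=-21, P(3)=-405. Local minima of Q: Q(-3)=-27.
So the global minimum of f is P(3) + Q(-3) + 1 = -405 − 27 + 1 = -431, attained at (3, -3).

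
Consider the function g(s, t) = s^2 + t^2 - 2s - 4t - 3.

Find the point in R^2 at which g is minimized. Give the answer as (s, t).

g(s,t) separates as P(s) + Q(t) − 3, so its minimum is min P + min Q − 3.
P'(s) = 2s - 2 vanishes at s ∈ {1}; Q'(t) = 2(t - 2) vanishes at t ∈ {2}.
Local minima of P (where P''>0): P(1)=-1. Local minima of Q: Q(2)=-4.
So the global minimum of g is P(1) + Q(2) − 3 = -1 − 4 − 3 = -8, attained at (1, 2).

(1, 2)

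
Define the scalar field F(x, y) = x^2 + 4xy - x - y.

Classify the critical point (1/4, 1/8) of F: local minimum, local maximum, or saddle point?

The Hessian of F is constant: H = [[2, 4], [4, 0]].
det(H) = 2·0 − 4² = -16.
Since det(H) < 0, H is indefinite and the critical point is a saddle point.

saddle point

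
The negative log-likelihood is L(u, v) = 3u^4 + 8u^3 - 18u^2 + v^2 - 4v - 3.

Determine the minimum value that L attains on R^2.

-142

L(u,v) separates as P(u) + Q(v) − 3, so its minimum is min P + min Q − 3.
P'(u) = 12u(u - 1)(u + 3) vanishes at u ∈ {-3, 0, 1}; Q'(v) = 2v - 4 vanishes at v ∈ {2}.
Local minima of P (where P''>0): P(-3)=-135, P(1)=-7. Local minima of Q: Q(2)=-4.
So the global minimum of L is P(-3) + Q(2) − 3 = -135 − 4 − 3 = -142, attained at (-3, 2).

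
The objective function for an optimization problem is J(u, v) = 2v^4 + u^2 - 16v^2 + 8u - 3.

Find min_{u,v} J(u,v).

-51

J(u,v) separates as P(u) + Q(v) − 3, so its minimum is min P + min Q − 3.
P'(u) = 2u + 8 vanishes at u ∈ {-4}; Q'(v) = 8v(v - 2)(v + 2) vanishes at v ∈ {-2, 0, 2}.
Local minima of P (where P''>0): P(-4)=-16. Local minima of Q: Q(-2)=-32, Q(2)=-32.
So the global minimum of J is P(-4) + Q(-2) − 3 = -16 − 32 − 3 = -51, attained at (-4, -2).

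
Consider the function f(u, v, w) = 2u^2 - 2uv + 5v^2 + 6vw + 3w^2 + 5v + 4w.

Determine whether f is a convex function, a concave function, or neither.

convex

f is quadratic, so its Hessian is the constant matrix H = [[4, -2, 0], [-2, 10, 6], [0, 6, 6]].
Leading principal minors: 4, 36, 72.
All positive ⇒ H ≻ 0 ⇒ convex.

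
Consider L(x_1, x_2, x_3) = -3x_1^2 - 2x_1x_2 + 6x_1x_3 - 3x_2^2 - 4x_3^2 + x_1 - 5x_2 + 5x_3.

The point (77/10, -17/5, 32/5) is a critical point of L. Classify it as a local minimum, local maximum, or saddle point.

The Hessian is constant: H = [[-6, -2, 6], [-2, -6, 0], [6, 0, -8]].
Leading principal minors: Δ₁ = -6, Δ₂ = 32, Δ₃ = -40.
The minors alternate sign starting negative (−, +, −), so H is negative definite: a local maximum.

local maximum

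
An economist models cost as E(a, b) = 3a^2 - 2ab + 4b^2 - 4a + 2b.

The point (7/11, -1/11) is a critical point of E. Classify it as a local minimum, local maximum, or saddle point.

The Hessian of E is constant: H = [[6, -2], [-2, 8]].
det(H) = 6·8 − (-2)² = 44.
det(H) > 0 and tr(H) = 14 > 0, so H is positive definite and the point is a local minimum.

local minimum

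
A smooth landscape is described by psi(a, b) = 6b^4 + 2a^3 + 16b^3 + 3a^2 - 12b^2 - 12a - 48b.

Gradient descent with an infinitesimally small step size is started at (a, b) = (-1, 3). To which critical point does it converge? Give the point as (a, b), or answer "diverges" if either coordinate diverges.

psi is separable, so gradient descent decouples: a follows -∂psi/∂a, b follows -∂psi/∂b.
∂psi/∂a = 6(a - 1)(a + 2); at a=-1 this is -12, so a increases.
∂psi/∂b = 24(b - 1)(b + 1)(b + 2); at b=3 this is 960, so b decreases.
a converges to its nearest critical value 1 (a local min of the a-part); b converges to 1. The iterate converges to (1, 1).

(1, 1)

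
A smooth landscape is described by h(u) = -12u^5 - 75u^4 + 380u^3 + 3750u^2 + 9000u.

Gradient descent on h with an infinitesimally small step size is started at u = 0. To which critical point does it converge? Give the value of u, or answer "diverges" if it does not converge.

-2

h'(u) = -60(u - 5)(u + 2)(u + 3)(u + 5), so h'(0) = 9000.
Gradient descent moves in the -h' direction, i.e. u is decreasing.
The nearest critical point in that direction is u = -2, where h'' = 1260 > 0 (a local minimum). The iterate converges there.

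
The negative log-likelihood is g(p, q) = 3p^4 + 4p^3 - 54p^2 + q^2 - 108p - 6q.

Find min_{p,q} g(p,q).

-468

g(p,q) separates as A(p) + B(q), so its minimum is min A + min B.
A'(p) = 12(p - 3)(p + 1)(p + 3) vanishes at p ∈ {-3, -1, 3}; B'(q) = 2q - 6 vanishes at q ∈ {3}.
Local minima of A (where A''>0): A(-3)=-27, A(3)=-459. Local minima of B: B(3)=-9.
So the global minimum of g is A(3) + B(3) = -459 − 9 = -468, attained at (3, 3).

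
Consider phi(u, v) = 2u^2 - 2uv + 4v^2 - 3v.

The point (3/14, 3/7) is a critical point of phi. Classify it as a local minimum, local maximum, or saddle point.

local minimum

The Hessian of phi is constant: H = [[4, -2], [-2, 8]].
det(H) = 4·8 − (-2)² = 28.
det(H) > 0 and tr(H) = 12 > 0, so H is positive definite and the point is a local minimum.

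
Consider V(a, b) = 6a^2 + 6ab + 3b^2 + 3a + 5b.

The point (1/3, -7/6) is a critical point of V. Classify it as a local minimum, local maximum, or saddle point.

The Hessian of V is constant: H = [[12, 6], [6, 6]].
det(H) = 12·6 − 6² = 36.
det(H) > 0 and tr(H) = 18 > 0, so H is positive definite and the point is a local minimum.

local minimum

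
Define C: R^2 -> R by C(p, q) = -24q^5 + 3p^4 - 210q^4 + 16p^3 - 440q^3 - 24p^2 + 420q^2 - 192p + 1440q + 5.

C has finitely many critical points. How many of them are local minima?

C separates as a function of p plus a function of q, so ∇C=0 decouples.
∂C/∂p = 12(p - 2)(p + 2)(p + 4) = 0 at p ∈ {-4, -2, 2}; ∂C/∂q = -120(q - 1)(q + 1)(q + 3)(q + 4) = 0 at q ∈ {-4, -3, -1, 1}.
The Hessian is diagonal: diag(C_pp, C_qq). Second derivatives: C_pp(-4)=144, C_pp(-2)=-96, C_pp(2)=288; C_qq(-4)=1800, C_qq(-3)=-960, C_qq(-1)=1440, C_qq(1)=-4800.
Local minima occur where both diagonal entries positive: (-4, -4), (-4, -1), (2, -4), (2, -1). Count: 4.

4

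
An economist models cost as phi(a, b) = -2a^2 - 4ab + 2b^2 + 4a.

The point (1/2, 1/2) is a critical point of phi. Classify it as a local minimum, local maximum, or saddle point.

The Hessian of phi is constant: H = [[-4, -4], [-4, 4]].
det(H) = (-4)·4 − (-4)² = -32.
Since det(H) < 0, H is indefinite and the critical point is a saddle point.

saddle point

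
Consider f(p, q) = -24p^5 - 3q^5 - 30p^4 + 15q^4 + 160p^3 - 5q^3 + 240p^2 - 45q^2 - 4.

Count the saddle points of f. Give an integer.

8

f separates as a function of p plus a function of q, so ∇f=0 decouples.
∂f/∂p = -120p(p - 2)(p + 1)(p + 2) = 0 at p ∈ {-2, -1, 0, 2}; ∂f/∂q = -15q(q - 3)(q - 2)(q + 1) = 0 at q ∈ {-1, 0, 2, 3}.
The Hessian is diagonal: diag(f_pp, f_qq). Second derivatives: f_pp(-2)=960, f_pp(-1)=-360, f_pp(0)=480, f_pp(2)=-2880; f_qq(-1)=180, f_qq(0)=-90, f_qq(2)=90, f_qq(3)=-180.
Saddle points occur where the two diagonal entries have opposite signs: (-2, 0), (-2, 3), (-1, -1), (-1, 2), (0, 0), (0, 3), (2, -1), (2, 2). Count: 8.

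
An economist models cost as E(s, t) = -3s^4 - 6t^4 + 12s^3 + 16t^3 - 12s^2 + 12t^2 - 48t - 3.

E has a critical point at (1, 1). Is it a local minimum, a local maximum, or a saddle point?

The mixed partial ∂²E/∂s∂t is 0, so the Hessian at any point is diag(E_ss, E_tt) = diag(12(-3s^2 + 6s - 2), 24(-3t^2 + 4t + 1)).
At (1, 1): H = diag(12, 48).
Both eigenvalues are positive, so H is positive definite: a local minimum.

local minimum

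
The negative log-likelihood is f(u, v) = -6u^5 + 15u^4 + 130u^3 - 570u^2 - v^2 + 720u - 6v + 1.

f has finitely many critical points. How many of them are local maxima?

2

f separates as a function of u plus a function of v, so ∇f=0 decouples.
∂f/∂u = -30(u - 3)(u - 2)(u - 1)(u + 4) = 0 at u ∈ {-4, 1, 2, 3}; ∂f/∂v = -2(v + 3) = 0 at v ∈ {-3}.
The Hessian is diagonal: diag(f_uu, f_vv). Second derivatives: f_uu(-4)=6300, f_uu(1)=-300, f_uu(2)=180, f_uu(3)=-420; f_vv(-3)=-2.
Local maxima occur where both diagonal entries negative: (1, -3), (3, -3). Count: 2.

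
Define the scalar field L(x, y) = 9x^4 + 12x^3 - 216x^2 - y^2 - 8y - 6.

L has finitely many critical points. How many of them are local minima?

0

L separates as a function of x plus a function of y, so ∇L=0 decouples.
∂L/∂x = 36x(x - 3)(x + 4) = 0 at x ∈ {-4, 0, 3}; ∂L/∂y = -2(y + 4) = 0 at y ∈ {-4}.
The Hessian is diagonal: diag(L_xx, L_yy). Second derivatives: L_xx(-4)=1008, L_xx(0)=-432, L_xx(3)=756; L_yy(-4)=-2.
Local minima occur where both diagonal entries positive: none. Count: 0.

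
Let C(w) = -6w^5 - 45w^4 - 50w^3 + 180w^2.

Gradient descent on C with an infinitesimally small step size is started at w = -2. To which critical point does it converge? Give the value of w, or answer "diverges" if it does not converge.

C'(w) = -30w(w - 1)(w + 3)(w + 4), so C'(-2) = -360.
Gradient descent moves in the -C' direction, i.e. w is increasing.
The nearest critical point in that direction is w = 0, where C'' = 360 > 0 (a local minimum). The iterate converges there.

0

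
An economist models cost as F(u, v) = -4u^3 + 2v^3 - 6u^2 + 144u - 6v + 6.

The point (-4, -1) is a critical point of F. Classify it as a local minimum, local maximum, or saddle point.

The mixed partial ∂²F/∂u∂v is 0, so the Hessian at any point is diag(F_uu, F_vv) = diag(-12(2u + 1), 12v).
At (-4, -1): H = diag(84, -12).
The eigenvalues have opposite signs, so H is indefinite: a saddle point.

saddle point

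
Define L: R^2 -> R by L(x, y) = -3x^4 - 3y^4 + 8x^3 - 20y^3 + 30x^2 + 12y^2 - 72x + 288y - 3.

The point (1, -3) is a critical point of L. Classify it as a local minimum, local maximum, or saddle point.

The mixed partial ∂²L/∂x∂y is 0, so the Hessian at any point is diag(L_xx, L_yy) = diag(12(-3x^2 + 4x + 5), 12(-3y^2 - 10y + 2)).
At (1, -3): H = diag(72, 60).
Both eigenvalues are positive, so H is positive definite: a local minimum.

local minimum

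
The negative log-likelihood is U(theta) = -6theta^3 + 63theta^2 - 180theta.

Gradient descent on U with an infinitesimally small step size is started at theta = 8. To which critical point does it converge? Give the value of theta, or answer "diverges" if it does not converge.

U'(theta) = -18(theta - 5)(theta - 2), so U'(8) = -324.
Gradient descent moves in the -U' direction, i.e. theta is increasing.
There is no critical point above theta=8, and U' keeps the same sign, so the iterate runs off to +∞.

diverges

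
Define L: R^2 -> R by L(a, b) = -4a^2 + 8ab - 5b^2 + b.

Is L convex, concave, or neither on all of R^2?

L is quadratic, so its Hessian is the constant matrix H = [[-8, 8], [8, -10]].
det(H) = 16, tr(H) = -18.
det(H) > 0 and tr(H) < 0, so H is negative definite everywhere: concave.

concave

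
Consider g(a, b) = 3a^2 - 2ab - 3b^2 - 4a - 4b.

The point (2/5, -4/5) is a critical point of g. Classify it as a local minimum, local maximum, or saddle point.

saddle point

The Hessian of g is constant: H = [[6, -2], [-2, -6]].
det(H) = 6·(-6) − (-2)² = -40.
Since det(H) < 0, H is indefinite and the critical point is a saddle point.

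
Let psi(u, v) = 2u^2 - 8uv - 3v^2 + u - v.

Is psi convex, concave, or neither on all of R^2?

neither

psi is quadratic, so its Hessian is the constant matrix H = [[4, -8], [-8, -6]].
det(H) = -88, tr(H) = -2.
det(H) < 0, so H is indefinite: neither convex nor concave.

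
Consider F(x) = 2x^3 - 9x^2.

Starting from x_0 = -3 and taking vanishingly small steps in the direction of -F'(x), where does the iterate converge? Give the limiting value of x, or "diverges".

diverges

F'(x) = 6x(x - 3), so F'(-3) = 108.
Gradient descent moves in the -F' direction, i.e. x is decreasing.
There is no critical point below x=-3, and F' keeps the same sign, so the iterate runs off to −∞.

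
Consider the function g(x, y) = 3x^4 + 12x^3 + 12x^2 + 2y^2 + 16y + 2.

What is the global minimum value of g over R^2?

g(x,y) separates as P(x) + Q(y) + 2, so its minimum is min P + min Q + 2.
P'(x) = 12x(x + 1)(x + 2) vanishes at x ∈ {-2, -1, 0}; Q'(y) = 4y + 16 vanishes at y ∈ {-4}.
Local minima of P (where P''>0): P(-2)=0, P(0)=0. Local minima of Q: Q(-4)=-32.
So the global minimum of g is P(-2) + Q(-4) + 2 = 0 − 32 + 2 = -30, attained at (-2, -4).

-30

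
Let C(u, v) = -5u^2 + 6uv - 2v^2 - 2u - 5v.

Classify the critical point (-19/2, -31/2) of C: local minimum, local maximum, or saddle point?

local maximum

The Hessian of C is constant: H = [[-10, 6], [6, -4]].
det(H) = (-10)·(-4) − 6² = 4.
det(H) > 0 and tr(H) = -14 < 0, so H is negative definite and the point is a local maximum.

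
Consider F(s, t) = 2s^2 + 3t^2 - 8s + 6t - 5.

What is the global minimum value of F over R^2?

-16

F(s,t) separates as P(s) + Q(t) − 5, so its minimum is min P + min Q − 5.
P'(s) = 4s - 8 vanishes at s ∈ {2}; Q'(t) = 6(t + 1) vanishes at t ∈ {-1}.
Local minima of P (where P''>0): P(2)=-8. Local minima of Q: Q(-1)=-3.
So the global minimum of F is P(2) + Q(-1) − 5 = -8 − 3 − 5 = -16, attained at (2, -1).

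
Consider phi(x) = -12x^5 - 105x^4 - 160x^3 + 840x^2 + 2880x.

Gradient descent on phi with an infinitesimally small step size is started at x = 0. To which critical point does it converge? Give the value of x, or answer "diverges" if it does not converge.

-2

phi'(x) = -60(x - 2)(x + 2)(x + 3)(x + 4), so phi'(0) = 2880.
Gradient descent moves in the -phi' direction, i.e. x is decreasing.
The nearest critical point in that direction is x = -2, where phi'' = 480 > 0 (a local minimum). The iterate converges there.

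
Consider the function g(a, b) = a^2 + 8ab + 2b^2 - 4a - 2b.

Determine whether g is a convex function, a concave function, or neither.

g is quadratic, so its Hessian is the constant matrix H = [[2, 8], [8, 4]].
det(H) = -56, tr(H) = 6.
det(H) < 0, so H is indefinite: neither convex nor concave.

neither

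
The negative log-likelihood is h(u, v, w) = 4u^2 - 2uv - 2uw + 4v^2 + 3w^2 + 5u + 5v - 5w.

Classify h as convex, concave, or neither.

h is quadratic, so its Hessian is the constant matrix H = [[8, -2, -2], [-2, 8, 0], [-2, 0, 6]].
Leading principal minors: 8, 60, 328.
All positive ⇒ H ≻ 0 ⇒ convex.

convex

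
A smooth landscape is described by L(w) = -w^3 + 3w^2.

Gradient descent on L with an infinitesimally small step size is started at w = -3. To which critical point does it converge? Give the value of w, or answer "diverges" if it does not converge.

0

L'(w) = -3w(w - 2), so L'(-3) = -45.
Gradient descent moves in the -L' direction, i.e. w is increasing.
The nearest critical point in that direction is w = 0, where L'' = 6 > 0 (a local minimum). The iterate converges there.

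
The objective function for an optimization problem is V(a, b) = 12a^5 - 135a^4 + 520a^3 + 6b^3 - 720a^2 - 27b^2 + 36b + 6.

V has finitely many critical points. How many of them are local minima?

2

V separates as a function of a plus a function of b, so ∇V=0 decouples.
∂V/∂a = 60a(a - 4)(a - 3)(a - 2) = 0 at a ∈ {0, 2, 3, 4}; ∂V/∂b = 18(b - 2)(b - 1) = 0 at b ∈ {1, 2}.
The Hessian is diagonal: diag(V_aa, V_bb). Second derivatives: V_aa(0)=-1440, V_aa(2)=240, V_aa(3)=-180, V_aa(4)=480; V_bb(1)=-18, V_bb(2)=18.
Local minima occur where both diagonal entries positive: (2, 2), (4, 2). Count: 2.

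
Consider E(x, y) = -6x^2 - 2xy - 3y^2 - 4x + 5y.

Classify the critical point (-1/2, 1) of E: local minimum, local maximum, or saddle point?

The Hessian of E is constant: H = [[-12, -2], [-2, -6]].
det(H) = (-12)·(-6) − (-2)² = 68.
det(H) > 0 and tr(H) = -18 < 0, so H is negative definite and the point is a local maximum.

local maximum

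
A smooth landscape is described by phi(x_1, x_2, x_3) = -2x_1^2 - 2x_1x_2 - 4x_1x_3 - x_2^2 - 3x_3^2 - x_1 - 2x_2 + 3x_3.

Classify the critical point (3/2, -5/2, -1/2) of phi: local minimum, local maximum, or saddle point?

saddle point

The Hessian is constant: H = [[-4, -2, -4], [-2, -2, 0], [-4, 0, -6]].
Leading principal minors: Δ₁ = -4, Δ₂ = 4, Δ₃ = 8.
The minors fit neither the all-positive nor the alternating-sign pattern, so H is indefinite: a saddle point.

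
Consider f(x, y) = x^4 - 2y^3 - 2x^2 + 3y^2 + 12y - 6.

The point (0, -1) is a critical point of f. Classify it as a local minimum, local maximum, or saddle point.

The mixed partial ∂²f/∂x∂y is 0, so the Hessian at any point is diag(f_xx, f_yy) = diag(4(3x^2 - 1), 6(-2y + 1)).
At (0, -1): H = diag(-4, 18).
The eigenvalues have opposite signs, so H is indefinite: a saddle point.

saddle point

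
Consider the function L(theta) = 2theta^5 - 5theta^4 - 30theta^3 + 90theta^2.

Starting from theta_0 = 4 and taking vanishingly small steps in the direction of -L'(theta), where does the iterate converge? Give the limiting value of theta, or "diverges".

3

L'(theta) = 10theta(theta - 3)(theta - 2)(theta + 3), so L'(4) = 560.
Gradient descent moves in the -L' direction, i.e. theta is decreasing.
The nearest critical point in that direction is theta = 3, where L'' = 180 > 0 (a local minimum). The iterate converges there.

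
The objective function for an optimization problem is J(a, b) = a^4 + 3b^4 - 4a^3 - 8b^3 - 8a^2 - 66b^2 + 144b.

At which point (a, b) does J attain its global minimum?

(4, -3)

J(a,b) separates as P(a) + Q(b), so its minimum is min P + min Q.
P'(a) = 4a(a - 4)(a + 1) vanishes at a ∈ {-1, 0, 4}; Q'(b) = 12(b - 4)(b - 1)(b + 3) vanishes at b ∈ {-3, 1, 4}.
Local minima of P (where P''>0): P(-1)=-3, P(4)=-128. Local minima of Q: Q(-3)=-567, Q(4)=-224.
So the global minimum of J is P(4) + Q(-3) = -128 − 567 = -695, attained at (4, -3).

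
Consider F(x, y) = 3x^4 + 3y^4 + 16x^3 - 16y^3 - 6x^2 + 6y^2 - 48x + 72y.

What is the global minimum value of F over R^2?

F(x,y) separates as P(x) + Q(y), so its minimum is min P + min Q.
P'(x) = 12(x - 1)(x + 1)(x + 4) vanishes at x ∈ {-4, -1, 1}; Q'(y) = 12(y - 3)(y - 2)(y + 1) vanishes at y ∈ {-1, 2, 3}.
Local minima of P (where P''>0): P(-4)=-160, P(1)=-35. Local minima of Q: Q(-1)=-47, Q(3)=81.
So the global minimum of F is P(-4) + Q(-1) = -160 − 47 = -207, attained at (-4, -1).

-207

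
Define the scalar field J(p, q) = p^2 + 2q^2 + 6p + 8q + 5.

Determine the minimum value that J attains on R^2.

-12

J(p,q) separates as A(p) + B(q) + 5, so its minimum is min A + min B + 5.
A'(p) = 2p + 6 vanishes at p ∈ {-3}; B'(q) = 4q + 8 vanishes at q ∈ {-2}.
Local minima of A (where A''>0): A(-3)=-9. Local minima of B: B(-2)=-8.
So the global minimum of J is A(-3) + B(-2) + 5 = -9 − 8 + 5 = -12, attained at (-3, -2).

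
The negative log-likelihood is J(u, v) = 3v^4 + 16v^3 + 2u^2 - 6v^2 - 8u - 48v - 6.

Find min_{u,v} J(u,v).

J(u,v) separates as P(u) + Q(v) − 6, so its minimum is min P + min Q − 6.
P'(u) = 4u - 8 vanishes at u ∈ {2}; Q'(v) = 12(v - 1)(v + 1)(v + 4) vanishes at v ∈ {-4, -1, 1}.
Local minima of P (where P''>0): P(2)=-8. Local minima of Q: Q(-4)=-160, Q(1)=-35.
So the global minimum of J is P(2) + Q(-4) − 6 = -8 − 160 − 6 = -174, attained at (2, -4).

-174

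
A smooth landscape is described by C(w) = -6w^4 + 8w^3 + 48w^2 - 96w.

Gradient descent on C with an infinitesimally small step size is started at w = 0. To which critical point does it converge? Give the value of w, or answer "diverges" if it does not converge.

C'(w) = -24(w - 2)(w - 1)(w + 2), so C'(0) = -96.
Gradient descent moves in the -C' direction, i.e. w is increasing.
The nearest critical point in that direction is w = 1, where C'' = 72 > 0 (a local minimum). The iterate converges there.

1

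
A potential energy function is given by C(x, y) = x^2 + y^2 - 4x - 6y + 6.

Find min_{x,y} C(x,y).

-7

C(x,y) separates as P(x) + Q(y) + 6, so its minimum is min P + min Q + 6.
P'(x) = 2x - 4 vanishes at x ∈ {2}; Q'(y) = 2y - 6 vanishes at y ∈ {3}.
Local minima of P (where P''>0): P(2)=-4. Local minima of Q: Q(3)=-9.
So the global minimum of C is P(2) + Q(3) + 6 = -4 − 9 + 6 = -7, attained at (2, 3).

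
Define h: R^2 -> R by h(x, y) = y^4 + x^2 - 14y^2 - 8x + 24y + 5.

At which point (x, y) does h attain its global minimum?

(4, -3)

h(x,y) separates as P(x) + Q(y) + 5, so its minimum is min P + min Q + 5.
P'(x) = 2x - 8 vanishes at x ∈ {4}; Q'(y) = 4(y - 2)(y - 1)(y + 3) vanishes at y ∈ {-3, 1, 2}.
Local minima of P (where P''>0): P(4)=-16. Local minima of Q: Q(-3)=-117, Q(2)=8.
So the global minimum of h is P(4) + Q(-3) + 5 = -16 − 117 + 5 = -128, attained at (4, -3).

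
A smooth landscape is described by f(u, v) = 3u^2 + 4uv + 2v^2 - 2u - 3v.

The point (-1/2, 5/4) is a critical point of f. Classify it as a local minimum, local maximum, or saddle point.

local minimum

The Hessian of f is constant: H = [[6, 4], [4, 4]].
det(H) = 6·4 − 4² = 8.
det(H) > 0 and tr(H) = 10 > 0, so H is positive definite and the point is a local minimum.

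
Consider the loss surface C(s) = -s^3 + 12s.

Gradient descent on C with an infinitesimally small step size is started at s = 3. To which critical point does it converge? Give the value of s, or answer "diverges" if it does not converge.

C'(s) = -3(s - 2)(s + 2), so C'(3) = -15.
Gradient descent moves in the -C' direction, i.e. s is increasing.
There is no critical point above s=3, and C' keeps the same sign, so the iterate runs off to +∞.

diverges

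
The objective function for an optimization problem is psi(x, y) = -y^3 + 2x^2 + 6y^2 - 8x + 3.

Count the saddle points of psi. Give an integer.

1

psi separates as a function of x plus a function of y, so ∇psi=0 decouples.
∂psi/∂x = 4(x - 2) = 0 at x ∈ {2}; ∂psi/∂y = -3y(y - 4) = 0 at y ∈ {0, 4}.
The Hessian is diagonal: diag(psi_xx, psi_yy). Second derivatives: psi_xx(2)=4; psi_yy(0)=12, psi_yy(4)=-12.
Saddle points occur where the two diagonal entries have opposite signs: (2, 4). Count: 1.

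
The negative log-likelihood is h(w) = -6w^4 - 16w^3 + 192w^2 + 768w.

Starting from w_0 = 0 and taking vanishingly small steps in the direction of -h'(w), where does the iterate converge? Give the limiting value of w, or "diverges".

-2

h'(w) = -24(w - 4)(w + 2)(w + 4), so h'(0) = 768.
Gradient descent moves in the -h' direction, i.e. w is decreasing.
The nearest critical point in that direction is w = -2, where h'' = 288 > 0 (a local minimum). The iterate converges there.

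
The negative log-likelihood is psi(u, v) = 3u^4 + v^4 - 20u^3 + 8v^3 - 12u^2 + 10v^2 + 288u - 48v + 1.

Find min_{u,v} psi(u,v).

psi(u,v) separates as P(u) + Q(v) + 1, so its minimum is min P + min Q + 1.
P'(u) = 12(u - 4)(u - 3)(u + 2) vanishes at u ∈ {-2, 3, 4}; Q'(v) = 4(v - 1)(v + 3)(v + 4) vanishes at v ∈ {-4, -3, 1}.
Local minima of P (where P''>0): P(-2)=-416, P(4)=448. Local minima of Q: Q(-4)=96, Q(1)=-29.
So the global minimum of psi is P(-2) + Q(1) + 1 = -416 − 29 + 1 = -444, attained at (-2, 1).

-444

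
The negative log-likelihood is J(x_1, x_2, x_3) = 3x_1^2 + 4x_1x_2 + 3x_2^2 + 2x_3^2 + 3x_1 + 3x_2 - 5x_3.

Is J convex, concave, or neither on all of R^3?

J is quadratic, so its Hessian is the constant matrix H = [[6, 4, 0], [4, 6, 0], [0, 0, 4]].
Leading principal minors: 6, 20, 80.
All positive ⇒ H ≻ 0 ⇒ convex.

convex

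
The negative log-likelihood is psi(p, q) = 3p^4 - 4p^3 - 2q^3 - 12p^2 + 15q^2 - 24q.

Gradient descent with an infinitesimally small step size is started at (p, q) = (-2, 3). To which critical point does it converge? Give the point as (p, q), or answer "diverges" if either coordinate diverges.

(-1, 1)

psi is separable, so gradient descent decouples: p follows -∂psi/∂p, q follows -∂psi/∂q.
∂psi/∂p = 12p(p - 2)(p + 1); at p=-2 this is -96, so p increases.
∂psi/∂q = -6(q - 4)(q - 1); at q=3 this is 12, so q decreases.
p converges to its nearest critical value -1 (a local min of the p-part); q converges to 1. The iterate converges to (-1, 1).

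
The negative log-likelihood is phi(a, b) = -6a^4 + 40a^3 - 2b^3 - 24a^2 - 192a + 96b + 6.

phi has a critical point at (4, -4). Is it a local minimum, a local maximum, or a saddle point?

saddle point

The mixed partial ∂²phi/∂a∂b is 0, so the Hessian at any point is diag(phi_aa, phi_bb) = diag(24(-3a^2 + 10a - 2), -12b).
At (4, -4): H = diag(-240, 48).
The eigenvalues have opposite signs, so H is indefinite: a saddle point.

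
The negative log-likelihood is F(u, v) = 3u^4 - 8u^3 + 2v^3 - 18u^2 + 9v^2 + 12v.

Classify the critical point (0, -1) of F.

The mixed partial ∂²F/∂u∂v is 0, so the Hessian at any point is diag(F_uu, F_vv) = diag(12(3u^2 - 4u - 3), 6(2v + 3)).
At (0, -1): H = diag(-36, 6).
The eigenvalues have opposite signs, so H is indefinite: a saddle point.

saddle point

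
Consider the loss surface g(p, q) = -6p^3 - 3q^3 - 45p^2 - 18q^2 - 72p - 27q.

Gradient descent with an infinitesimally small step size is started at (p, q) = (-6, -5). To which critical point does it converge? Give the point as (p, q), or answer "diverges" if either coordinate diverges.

(-4, -3)

g is separable, so gradient descent decouples: p follows -∂g/∂p, q follows -∂g/∂q.
∂g/∂p = -18(p + 1)(p + 4); at p=-6 this is -180, so p increases.
∂g/∂q = -9(q + 1)(q + 3); at q=-5 this is -72, so q increases.
p converges to its nearest critical value -4 (a local min of the p-part); q converges to -3. The iterate converges to (-4, -3).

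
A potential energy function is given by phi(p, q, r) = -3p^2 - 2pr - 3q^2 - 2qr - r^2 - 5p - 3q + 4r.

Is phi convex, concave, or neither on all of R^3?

concave

phi is quadratic, so its Hessian is the constant matrix H = [[-6, 0, -2], [0, -6, -2], [-2, -2, -2]].
Leading principal minors: -6, 36, -24.
Signs alternate −, +, − ⇒ H ≺ 0 ⇒ concave.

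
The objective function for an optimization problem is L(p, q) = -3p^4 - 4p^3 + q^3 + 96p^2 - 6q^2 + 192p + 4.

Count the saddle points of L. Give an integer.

3

L separates as a function of p plus a function of q, so ∇L=0 decouples.
∂L/∂p = -12(p - 4)(p + 1)(p + 4) = 0 at p ∈ {-4, -1, 4}; ∂L/∂q = 3q(q - 4) = 0 at q ∈ {0, 4}.
The Hessian is diagonal: diag(L_pp, L_qq). Second derivatives: L_pp(-4)=-288, L_pp(-1)=180, L_pp(4)=-480; L_qq(0)=-12, L_qq(4)=12.
Saddle points occur where the two diagonal entries have opposite signs: (-4, 4), (-1, 0), (4, 4). Count: 3.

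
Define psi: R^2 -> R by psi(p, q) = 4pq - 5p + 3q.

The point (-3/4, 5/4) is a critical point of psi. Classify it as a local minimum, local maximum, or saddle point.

saddle point

The Hessian of psi is constant: H = [[0, 4], [4, 0]].
det(H) = 0·0 − 4² = -16.
Since det(H) < 0, H is indefinite and the critical point is a saddle point.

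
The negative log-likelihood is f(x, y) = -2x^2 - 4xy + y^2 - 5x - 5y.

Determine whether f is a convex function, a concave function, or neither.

f is quadratic, so its Hessian is the constant matrix H = [[-4, -4], [-4, 2]].
det(H) = -24, tr(H) = -2.
det(H) < 0, so H is indefinite: neither convex nor concave.

neither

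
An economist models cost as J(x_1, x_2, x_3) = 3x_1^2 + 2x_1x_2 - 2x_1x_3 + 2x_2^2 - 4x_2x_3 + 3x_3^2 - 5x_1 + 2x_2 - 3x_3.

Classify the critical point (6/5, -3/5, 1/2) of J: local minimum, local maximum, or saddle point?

The Hessian is constant: H = [[6, 2, -2], [2, 4, -4], [-2, -4, 6]].
Leading principal minors: Δ₁ = 6, Δ₂ = 20, Δ₃ = 40.
All leading minors are positive, so H is positive definite: a local minimum.

local minimum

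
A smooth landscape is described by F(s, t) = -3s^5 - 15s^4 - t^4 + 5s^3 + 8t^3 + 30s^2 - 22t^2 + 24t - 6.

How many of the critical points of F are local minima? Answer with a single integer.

2

F separates as a function of s plus a function of t, so ∇F=0 decouples.
∂F/∂s = -15s(s - 1)(s + 1)(s + 4) = 0 at s ∈ {-4, -1, 0, 1}; ∂F/∂t = -4(t - 3)(t - 2)(t - 1) = 0 at t ∈ {1, 2, 3}.
The Hessian is diagonal: diag(F_ss, F_tt). Second derivatives: F_ss(-4)=900, F_ss(-1)=-90, F_ss(0)=60, F_ss(1)=-150; F_tt(1)=-8, F_tt(2)=4, F_tt(3)=-8.
Local minima occur where both diagonal entries positive: (-4, 2), (0, 2). Count: 2.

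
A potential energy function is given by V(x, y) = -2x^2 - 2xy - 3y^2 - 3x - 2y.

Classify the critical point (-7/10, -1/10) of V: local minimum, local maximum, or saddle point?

The Hessian of V is constant: H = [[-4, -2], [-2, -6]].
det(H) = (-4)·(-6) − (-2)² = 20.
det(H) > 0 and tr(H) = -10 < 0, so H is negative definite and the point is a local maximum.

local maximum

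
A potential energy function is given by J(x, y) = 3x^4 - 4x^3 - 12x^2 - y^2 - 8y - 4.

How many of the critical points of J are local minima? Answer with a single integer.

J separates as a function of x plus a function of y, so ∇J=0 decouples.
∂J/∂x = 12x(x - 2)(x + 1) = 0 at x ∈ {-1, 0, 2}; ∂J/∂y = -2(y + 4) = 0 at y ∈ {-4}.
The Hessian is diagonal: diag(J_xx, J_yy). Second derivatives: J_xx(-1)=36, J_xx(0)=-24, J_xx(2)=72; J_yy(-4)=-2.
Local minima occur where both diagonal entries positive: none. Count: 0.

0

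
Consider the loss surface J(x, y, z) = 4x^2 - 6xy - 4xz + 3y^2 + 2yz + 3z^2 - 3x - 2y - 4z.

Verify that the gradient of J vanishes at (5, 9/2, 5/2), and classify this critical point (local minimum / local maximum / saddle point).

local minimum

∇J = (8x - 6y - 4z - 3, -6x + 6y + 2z - 2, -4x + 2y + 6z - 4); substituting (5, 9/2, 5/2) gives ∇J = (0, 0, 0), so (5, 9/2, 5/2) is indeed a critical point.
The Hessian is constant: H = [[8, -6, -4], [-6, 6, 2], [-4, 2, 6]].
Leading principal minors: Δ₁ = 8, Δ₂ = 12, Δ₃ = 40.
All leading minors are positive, so H is positive definite: a local minimum.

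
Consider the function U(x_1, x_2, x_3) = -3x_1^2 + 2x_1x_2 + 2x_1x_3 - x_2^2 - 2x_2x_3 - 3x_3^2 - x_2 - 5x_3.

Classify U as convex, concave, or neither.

concave

U is quadratic, so its Hessian is the constant matrix H = [[-6, 2, 2], [2, -2, -2], [2, -2, -6]].
Leading principal minors: -6, 8, -32.
Signs alternate −, +, − ⇒ H ≺ 0 ⇒ concave.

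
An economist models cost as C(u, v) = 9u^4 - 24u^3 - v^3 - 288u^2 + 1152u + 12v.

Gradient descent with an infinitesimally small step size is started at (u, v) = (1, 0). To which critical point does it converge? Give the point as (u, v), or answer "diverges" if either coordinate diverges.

(-4, -2)

C is separable, so gradient descent decouples: u follows -∂C/∂u, v follows -∂C/∂v.
∂C/∂u = 36(u - 4)(u - 2)(u + 4); at u=1 this is 540, so u decreases.
∂C/∂v = -3(v - 2)(v + 2); at v=0 this is 12, so v decreases.
u converges to its nearest critical value -4 (a local min of the u-part); v converges to -2. The iterate converges to (-4, -2).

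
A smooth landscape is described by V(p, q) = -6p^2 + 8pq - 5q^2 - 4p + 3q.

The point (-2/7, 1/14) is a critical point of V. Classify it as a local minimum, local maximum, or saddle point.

The Hessian of V is constant: H = [[-12, 8], [8, -10]].
det(H) = (-12)·(-10) − 8² = 56.
det(H) > 0 and tr(H) = -22 < 0, so H is negative definite and the point is a local maximum.

local maximum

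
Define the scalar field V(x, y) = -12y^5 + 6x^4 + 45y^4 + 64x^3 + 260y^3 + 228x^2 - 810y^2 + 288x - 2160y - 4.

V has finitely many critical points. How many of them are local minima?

4

V separates as a function of x plus a function of y, so ∇V=0 decouples.
∂V/∂x = 24(x + 1)(x + 3)(x + 4) = 0 at x ∈ {-4, -3, -1}; ∂V/∂y = -60(y - 4)(y - 3)(y + 1)(y + 3) = 0 at y ∈ {-3, -1, 3, 4}.
The Hessian is diagonal: diag(V_xx, V_yy). Second derivatives: V_xx(-4)=72, V_xx(-3)=-48, V_xx(-1)=144; V_yy(-3)=5040, V_yy(-1)=-2400, V_yy(3)=1440, V_yy(4)=-2100.
Local minima occur where both diagonal entries positive: (-4, -3), (-4, 3), (-1, -3), (-1, 3). Count: 4.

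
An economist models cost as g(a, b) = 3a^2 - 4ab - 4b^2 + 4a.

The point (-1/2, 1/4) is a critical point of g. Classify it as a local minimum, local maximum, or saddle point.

saddle point

The Hessian of g is constant: H = [[6, -4], [-4, -8]].
det(H) = 6·(-8) − (-4)² = -64.
Since det(H) < 0, H is indefinite and the critical point is a saddle point.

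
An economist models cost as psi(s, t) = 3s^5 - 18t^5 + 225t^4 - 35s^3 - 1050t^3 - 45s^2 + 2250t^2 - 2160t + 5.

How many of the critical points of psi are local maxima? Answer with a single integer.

4

psi separates as a function of s plus a function of t, so ∇psi=0 decouples.
∂psi/∂s = 15s(s - 3)(s + 1)(s + 2) = 0 at s ∈ {-2, -1, 0, 3}; ∂psi/∂t = -90(t - 4)(t - 3)(t - 2)(t - 1) = 0 at t ∈ {1, 2, 3, 4}.
The Hessian is diagonal: diag(psi_ss, psi_tt). Second derivatives: psi_ss(-2)=-150, psi_ss(-1)=60, psi_ss(0)=-90, psi_ss(3)=900; psi_tt(1)=540, psi_tt(2)=-180, psi_tt(3)=180, psi_tt(4)=-540.
Local maxima occur where both diagonal entries negative: (-2, 2), (-2, 4), (0, 2), (0, 4). Count: 4.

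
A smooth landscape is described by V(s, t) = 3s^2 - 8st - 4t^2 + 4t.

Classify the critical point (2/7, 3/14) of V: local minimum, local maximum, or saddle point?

saddle point

The Hessian of V is constant: H = [[6, -8], [-8, -8]].
det(H) = 6·(-8) − (-8)² = -112.
Since det(H) < 0, H is indefinite and the critical point is a saddle point.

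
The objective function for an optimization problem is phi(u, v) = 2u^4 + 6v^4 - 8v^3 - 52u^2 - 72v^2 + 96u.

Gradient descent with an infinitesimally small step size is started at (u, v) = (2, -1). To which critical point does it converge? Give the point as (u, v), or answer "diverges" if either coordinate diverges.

phi is separable, so gradient descent decouples: u follows -∂phi/∂u, v follows -∂phi/∂v.
∂phi/∂u = 8(u - 3)(u - 1)(u + 4); at u=2 this is -48, so u increases.
∂phi/∂v = 24v(v - 3)(v + 2); at v=-1 this is 96, so v decreases.
u converges to its nearest critical value 3 (a local min of the u-part); v converges to -2. The iterate converges to (3, -2).

(3, -2)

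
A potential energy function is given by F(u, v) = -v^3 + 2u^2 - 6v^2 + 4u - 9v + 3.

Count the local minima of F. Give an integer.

1

F separates as a function of u plus a function of v, so ∇F=0 decouples.
∂F/∂u = 4(u + 1) = 0 at u ∈ {-1}; ∂F/∂v = -3(v + 1)(v + 3) = 0 at v ∈ {-3, -1}.
The Hessian is diagonal: diag(F_uu, F_vv). Second derivatives: F_uu(-1)=4; F_vv(-3)=6, F_vv(-1)=-6.
Local minima occur where both diagonal entries positive: (-1, -3). Count: 1.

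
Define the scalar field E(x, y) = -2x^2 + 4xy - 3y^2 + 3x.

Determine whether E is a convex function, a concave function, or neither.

E is quadratic, so its Hessian is the constant matrix H = [[-4, 4], [4, -6]].
det(H) = 8, tr(H) = -10.
det(H) > 0 and tr(H) < 0, so H is negative definite everywhere: concave.

concave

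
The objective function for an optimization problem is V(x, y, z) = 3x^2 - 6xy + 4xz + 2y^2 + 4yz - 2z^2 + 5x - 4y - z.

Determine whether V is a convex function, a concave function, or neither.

V is quadratic, so its Hessian is the constant matrix H = [[6, -6, 4], [-6, 4, 4], [4, 4, -4]].
Leading principal minors: 6, -12, -304.
Neither pattern holds ⇒ H is indefinite ⇒ neither convex nor concave.

neither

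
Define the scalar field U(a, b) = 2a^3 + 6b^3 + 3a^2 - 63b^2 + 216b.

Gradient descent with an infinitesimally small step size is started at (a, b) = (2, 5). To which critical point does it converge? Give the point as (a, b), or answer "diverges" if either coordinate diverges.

(0, 4)

U is separable, so gradient descent decouples: a follows -∂U/∂a, b follows -∂U/∂b.
∂U/∂a = 6a(a + 1); at a=2 this is 36, so a decreases.
∂U/∂b = 18(b - 4)(b - 3); at b=5 this is 36, so b decreases.
a converges to its nearest critical value 0 (a local min of the a-part); b converges to 4. The iterate converges to (0, 4).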